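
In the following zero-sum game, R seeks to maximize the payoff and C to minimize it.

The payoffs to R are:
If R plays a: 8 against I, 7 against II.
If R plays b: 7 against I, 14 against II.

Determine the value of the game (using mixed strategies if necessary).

Row minima are 7 and 7, so R's maximin is 7; column maxima are 8 and 14, so C's minimax is 8. These differ, so the equilibrium is in mixed strategies.
Let R play a with probability p. C is indifferent when 8p + 7(1−p) = 7p + 14(1−p), giving p = 7/8.
Let C play I with probability q. R is indifferent when 8q + 7(1−q) = 7q + 14(1−q), giving q = 7/8.
The value is 8·(7/8) + (7)·(1/8) = 63/8.

63/8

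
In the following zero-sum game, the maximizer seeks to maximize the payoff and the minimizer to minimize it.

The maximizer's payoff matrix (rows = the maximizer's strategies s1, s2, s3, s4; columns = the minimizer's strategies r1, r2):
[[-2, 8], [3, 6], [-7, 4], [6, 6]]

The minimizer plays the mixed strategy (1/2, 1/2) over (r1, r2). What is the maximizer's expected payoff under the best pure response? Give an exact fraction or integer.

6

s1: (-2)·(1/2) + (8)·(1/2) = 3.
s2: (3)·(1/2) + (6)·(1/2) = 9/2.
s3: (-7)·(1/2) + (4)·(1/2) = -3/2.
s4: (6)·(1/2) + (6)·(1/2) = 6.
The best pure response is s4 with expected payoff 6.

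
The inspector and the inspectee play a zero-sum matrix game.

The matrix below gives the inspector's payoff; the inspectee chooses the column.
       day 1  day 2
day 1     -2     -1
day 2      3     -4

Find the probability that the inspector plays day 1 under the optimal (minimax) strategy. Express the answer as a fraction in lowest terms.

Row minima are -2 and -4, so the inspector's maximin is -2; column maxima are 3 and -1, so the inspectee's minimax is -1. These differ, so the equilibrium is in mixed strategies.
Let the inspector play day 1 with probability p. The inspectee is indifferent when −2p + 3(1−p) = −p − 4(1−p), giving p = 7/8.

7/8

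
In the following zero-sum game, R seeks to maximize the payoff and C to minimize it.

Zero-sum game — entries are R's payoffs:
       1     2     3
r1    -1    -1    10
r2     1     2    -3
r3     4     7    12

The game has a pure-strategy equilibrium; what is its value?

4

Row minima: -1, -3, 4 → R's maximin is 4.
Column maxima: 4, 7, 12 → C's minimax is 4.
They coincide at (r3, 1), so the value is 4.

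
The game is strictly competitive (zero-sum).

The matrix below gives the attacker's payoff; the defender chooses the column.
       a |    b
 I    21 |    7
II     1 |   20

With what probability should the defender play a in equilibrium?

Row minima are 7 and 1, so the attacker's maximin is 7; column maxima are 21 and 20, so the defender's minimax is 20. These differ, so the equilibrium is in mixed strategies.
Let the defender play a with probability q. The attacker is indifferent when 21q + 7(1−q) = q + 20(1−q), giving q = 13/33.

13/33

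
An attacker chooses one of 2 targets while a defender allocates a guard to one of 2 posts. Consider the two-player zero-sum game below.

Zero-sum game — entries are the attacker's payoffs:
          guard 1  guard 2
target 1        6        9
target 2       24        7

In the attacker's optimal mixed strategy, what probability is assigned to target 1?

Row minima are 6 and 7, so the attacker's maximin is 7; column maxima are 24 and 9, so the defender's minimax is 9. These differ, so the equilibrium is in mixed strategies.
Let the attacker play target 1 with probability p. The defender is indifferent when 6p + 24(1−p) = 9p + 7(1−p), giving p = 17/20.

17/20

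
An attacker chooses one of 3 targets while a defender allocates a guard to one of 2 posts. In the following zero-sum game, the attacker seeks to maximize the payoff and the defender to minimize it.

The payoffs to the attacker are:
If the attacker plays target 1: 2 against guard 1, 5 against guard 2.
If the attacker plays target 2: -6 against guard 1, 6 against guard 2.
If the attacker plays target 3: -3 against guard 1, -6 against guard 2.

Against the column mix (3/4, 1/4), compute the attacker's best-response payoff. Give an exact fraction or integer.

target 1: (2)·(3/4) + (5)·(1/4) = 11/4.
target 2: (-6)·(3/4) + (6)·(1/4) = -3.
target 3: (-3)·(3/4) + (-6)·(1/4) = -15/4.
The best pure response is target 1 with expected payoff 11/4.

11/4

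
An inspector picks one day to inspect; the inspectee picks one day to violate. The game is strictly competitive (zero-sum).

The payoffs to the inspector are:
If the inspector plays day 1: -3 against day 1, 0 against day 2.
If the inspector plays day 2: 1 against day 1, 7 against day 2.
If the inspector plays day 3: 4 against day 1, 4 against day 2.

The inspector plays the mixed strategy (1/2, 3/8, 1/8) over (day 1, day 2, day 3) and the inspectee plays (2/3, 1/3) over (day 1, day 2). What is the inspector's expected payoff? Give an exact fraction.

Against (2/3, 1/3), each row's expected payoff is day 1: -2; day 2: 3; day 3: 4.
Taking the (1/2, 3/8, 1/8)-weighted average: (1/2)·(-2) + (3/8)·(3) + (1/8)·(4) = 5/8.

5/8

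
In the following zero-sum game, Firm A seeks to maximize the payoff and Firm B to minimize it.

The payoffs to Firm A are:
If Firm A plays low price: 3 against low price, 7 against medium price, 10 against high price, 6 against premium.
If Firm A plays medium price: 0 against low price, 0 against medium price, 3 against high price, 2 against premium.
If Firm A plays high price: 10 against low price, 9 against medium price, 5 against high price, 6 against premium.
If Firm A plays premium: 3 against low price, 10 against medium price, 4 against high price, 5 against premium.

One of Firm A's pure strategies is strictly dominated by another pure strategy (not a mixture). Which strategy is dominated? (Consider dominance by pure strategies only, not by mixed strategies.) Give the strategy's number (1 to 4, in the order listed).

Compare medium price with low price: 3 > 0, 7 > 0, 10 > 3, 6 > 2.
So low price strictly dominates medium price for Firm A; medium price is strictly dominated.

2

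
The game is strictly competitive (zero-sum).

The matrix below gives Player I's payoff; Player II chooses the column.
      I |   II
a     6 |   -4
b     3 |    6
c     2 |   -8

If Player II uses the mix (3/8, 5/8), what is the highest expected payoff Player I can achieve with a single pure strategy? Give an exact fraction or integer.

a: (6)·(3/8) + (-4)·(5/8) = -1/4.
b: (3)·(3/8) + (6)·(5/8) = 39/8.
c: (2)·(3/8) + (-8)·(5/8) = -17/4.
The best pure response is b with expected payoff 39/8.

39/8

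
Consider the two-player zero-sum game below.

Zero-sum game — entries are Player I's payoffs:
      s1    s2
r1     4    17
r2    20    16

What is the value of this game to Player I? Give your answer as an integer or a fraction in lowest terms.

276/17

Row minima are 4 and 16, so Player I's maximin is 16; column maxima are 20 and 17, so Player II's minimax is 17. These differ, so the equilibrium is in mixed strategies.
Let Player I play r1 with probability p. Player II is indifferent when 4p + 20(1−p) = 17p + 16(1−p), giving p = 4/17.
Let Player II play s1 with probability q. Player I is indifferent when 4q + 17(1−q) = 20q + 16(1−q), giving q = 1/17.
The value is 4·(1/17) + (17)·(16/17) = 276/17.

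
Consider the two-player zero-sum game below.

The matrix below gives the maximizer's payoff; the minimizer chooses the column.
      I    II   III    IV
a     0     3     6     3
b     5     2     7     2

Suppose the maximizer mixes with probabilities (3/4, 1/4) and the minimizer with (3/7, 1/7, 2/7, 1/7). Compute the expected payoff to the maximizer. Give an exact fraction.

Against (3/7, 1/7, 2/7, 1/7), each row's expected payoff is a: 18/7; b: 33/7.
Taking the (3/4, 1/4)-weighted average: (3/4)·(18/7) + (1/4)·(33/7) = 87/28.

87/28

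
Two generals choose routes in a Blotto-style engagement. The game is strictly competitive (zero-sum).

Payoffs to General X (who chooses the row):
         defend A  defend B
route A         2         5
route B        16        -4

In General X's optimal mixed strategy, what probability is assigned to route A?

20/23

Row minima are 2 and -4, so General X's maximin is 2; column maxima are 16 and 5, so General Y's minimax is 5. These differ, so the equilibrium is in mixed strategies.
Let General X play route A with probability p. General Y is indifferent when 2p + 16(1−p) = 5p − 4(1−p), giving p = 20/23.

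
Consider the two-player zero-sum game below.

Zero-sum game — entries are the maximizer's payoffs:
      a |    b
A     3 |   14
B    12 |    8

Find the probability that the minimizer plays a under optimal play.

Row minima are 3 and 8, so the maximizer's maximin is 8; column maxima are 12 and 14, so the minimizer's minimax is 12. These differ, so the equilibrium is in mixed strategies.
Let the minimizer play a with probability q. The maximizer is indifferent when 3q + 14(1−q) = 12q + 8(1−q), giving q = 2/5.

2/5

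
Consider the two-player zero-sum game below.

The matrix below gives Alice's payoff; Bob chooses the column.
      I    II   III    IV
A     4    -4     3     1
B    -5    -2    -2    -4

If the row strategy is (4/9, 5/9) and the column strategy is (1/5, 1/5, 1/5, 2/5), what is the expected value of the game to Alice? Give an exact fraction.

Against (1/5, 1/5, 1/5, 2/5), each row's expected payoff is A: 1; B: -17/5.
Taking the (4/9, 5/9)-weighted average: (4/9)·(1) + (5/9)·(-17/5) = -13/9.

-13/9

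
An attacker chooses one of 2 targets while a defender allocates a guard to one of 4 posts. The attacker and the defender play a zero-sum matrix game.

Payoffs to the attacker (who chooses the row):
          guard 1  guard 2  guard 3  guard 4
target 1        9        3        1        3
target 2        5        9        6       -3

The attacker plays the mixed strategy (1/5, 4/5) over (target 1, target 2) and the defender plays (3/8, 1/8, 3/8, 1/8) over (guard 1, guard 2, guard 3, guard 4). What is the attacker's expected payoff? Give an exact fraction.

Against (3/8, 1/8, 3/8, 1/8), each row's expected payoff is target 1: 9/2; target 2: 39/8.
Taking the (1/5, 4/5)-weighted average: (1/5)·(9/2) + (4/5)·(39/8) = 24/5.

24/5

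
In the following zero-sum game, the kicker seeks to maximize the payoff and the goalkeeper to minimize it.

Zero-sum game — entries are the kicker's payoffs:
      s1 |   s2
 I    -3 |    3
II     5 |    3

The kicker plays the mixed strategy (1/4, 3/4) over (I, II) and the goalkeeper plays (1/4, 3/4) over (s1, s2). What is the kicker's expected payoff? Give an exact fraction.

3

Against (1/4, 3/4), each row's expected payoff is I: 3/2; II: 7/2.
Taking the (1/4, 3/4)-weighted average: (1/4)·(3/2) + (3/4)·(7/2) = 3.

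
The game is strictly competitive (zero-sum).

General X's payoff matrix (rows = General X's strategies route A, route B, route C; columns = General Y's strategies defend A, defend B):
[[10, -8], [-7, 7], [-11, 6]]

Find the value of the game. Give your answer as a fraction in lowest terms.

7/16

Row route C is strictly dominated by row route B, so General X never plays it.
The remaining 2×2 game on (route A, route B) × (defend A, defend B) has no saddle point. Let General X play route A with probability p; indifference gives 10p − 7(1−p) = −8p + 7(1−p), so p = 7/16.
Similarly General Y's optimal q on defend A is 15/32, and the value is 10·(15/32) + (-8)·(17/32) = 7/16.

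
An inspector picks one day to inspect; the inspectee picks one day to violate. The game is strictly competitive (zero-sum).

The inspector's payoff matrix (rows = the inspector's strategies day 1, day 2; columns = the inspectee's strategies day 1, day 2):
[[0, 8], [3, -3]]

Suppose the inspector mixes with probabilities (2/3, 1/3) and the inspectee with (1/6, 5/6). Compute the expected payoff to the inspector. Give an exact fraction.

Against (1/6, 5/6), each row's expected payoff is day 1: 20/3; day 2: -2.
Taking the (2/3, 1/3)-weighted average: (2/3)·(20/3) + (1/3)·(-2) = 34/9.

34/9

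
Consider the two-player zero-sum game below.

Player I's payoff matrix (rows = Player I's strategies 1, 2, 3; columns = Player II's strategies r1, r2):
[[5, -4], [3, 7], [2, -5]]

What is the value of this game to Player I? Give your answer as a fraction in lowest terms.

47/13

Row 3 is strictly dominated by row 1, so Player I never plays it.
The remaining 2×2 game on (1, 2) × (r1, r2) has no saddle point. Let Player I play 1 with probability p; indifference gives 5p + 3(1−p) = −4p + 7(1−p), so p = 4/13.
Similarly Player II's optimal q on r1 is 11/13, and the value is 5·(11/13) + (-4)·(2/13) = 47/13.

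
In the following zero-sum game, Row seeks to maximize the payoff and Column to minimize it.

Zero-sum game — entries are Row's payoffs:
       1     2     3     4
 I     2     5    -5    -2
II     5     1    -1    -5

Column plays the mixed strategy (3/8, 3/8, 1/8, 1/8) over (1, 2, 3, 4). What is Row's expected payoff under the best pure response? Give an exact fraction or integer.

7/4

I: (2)·(3/8) + (5)·(3/8) + (-5)·(1/8) + (-2)·(1/8) = 7/4.
II: (5)·(3/8) + (1)·(3/8) + (-1)·(1/8) + (-5)·(1/8) = 3/2.
The best pure response is I with expected payoff 7/4.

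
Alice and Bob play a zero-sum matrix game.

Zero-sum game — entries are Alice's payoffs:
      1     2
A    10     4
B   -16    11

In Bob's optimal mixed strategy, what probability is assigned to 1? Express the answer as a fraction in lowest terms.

7/33

Row minima are 4 and -16, so Alice's maximin is 4; column maxima are 10 and 11, so Bob's minimax is 10. These differ, so the equilibrium is in mixed strategies.
Let Bob play 1 with probability q. Alice is indifferent when 10q + 4(1−q) = −16q + 11(1−q), giving q = 7/33.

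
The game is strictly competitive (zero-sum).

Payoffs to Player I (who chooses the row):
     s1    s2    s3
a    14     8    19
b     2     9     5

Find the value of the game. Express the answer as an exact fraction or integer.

Column s3 is strictly dominated by s1 for Player II (it gives Player I more in every row).
The remaining 2×2 game on (a, b) × (s1, s2) has no saddle point. Let Player I play a with probability p; indifference gives 14p + 2(1−p) = 8p + 9(1−p), so p = 7/13.
Similarly Player II's optimal q on s1 is 1/13, and the value is 14·(1/13) + (8)·(12/13) = 110/13.

110/13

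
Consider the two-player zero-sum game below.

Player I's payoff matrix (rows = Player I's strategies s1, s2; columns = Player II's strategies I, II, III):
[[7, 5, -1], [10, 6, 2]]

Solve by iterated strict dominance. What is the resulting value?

Row s1 is strictly dominated by row s2 (10>7, 6>5, 2>-1); eliminate s1.
Column II is strictly dominated by III for Player II (2<6); eliminate II.
Column I is strictly dominated by III for Player II (2<10); eliminate I.
Only (s2, III) remains, with payoff 2.

2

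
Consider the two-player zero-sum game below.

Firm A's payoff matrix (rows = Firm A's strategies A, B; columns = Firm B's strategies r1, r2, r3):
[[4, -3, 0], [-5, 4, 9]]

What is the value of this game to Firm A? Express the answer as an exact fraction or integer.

1/16

Column r3 is strictly dominated by r2 for Firm B (it gives Firm A more in every row).
The remaining 2×2 game on (A, B) × (r1, r2) has no saddle point. Let Firm A play A with probability p; indifference gives 4p − 5(1−p) = −3p + 4(1−p), so p = 9/16.
Similarly Firm B's optimal q on r1 is 7/16, and the value is 4·(7/16) + (-3)·(9/16) = 1/16.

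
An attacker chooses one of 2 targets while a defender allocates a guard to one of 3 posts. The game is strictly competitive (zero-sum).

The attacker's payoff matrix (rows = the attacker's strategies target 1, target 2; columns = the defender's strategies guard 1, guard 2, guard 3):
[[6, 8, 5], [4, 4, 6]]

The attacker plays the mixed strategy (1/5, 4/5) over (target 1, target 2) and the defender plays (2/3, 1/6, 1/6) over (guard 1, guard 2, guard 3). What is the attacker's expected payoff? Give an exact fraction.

47/10

Against (2/3, 1/6, 1/6), each row's expected payoff is target 1: 37/6; target 2: 13/3.
Taking the (1/5, 4/5)-weighted average: (1/5)·(37/6) + (4/5)·(13/3) = 47/10.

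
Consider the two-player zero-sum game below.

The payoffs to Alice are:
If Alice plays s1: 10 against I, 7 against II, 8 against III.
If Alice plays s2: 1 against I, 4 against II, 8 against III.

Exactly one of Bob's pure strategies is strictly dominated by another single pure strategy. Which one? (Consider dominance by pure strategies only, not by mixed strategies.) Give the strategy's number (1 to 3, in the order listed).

Bob prefers columns that give Alice less. Compare III with II: 7 < 8, 4 < 8.
So II strictly dominates III for Bob; III is strictly dominated.

3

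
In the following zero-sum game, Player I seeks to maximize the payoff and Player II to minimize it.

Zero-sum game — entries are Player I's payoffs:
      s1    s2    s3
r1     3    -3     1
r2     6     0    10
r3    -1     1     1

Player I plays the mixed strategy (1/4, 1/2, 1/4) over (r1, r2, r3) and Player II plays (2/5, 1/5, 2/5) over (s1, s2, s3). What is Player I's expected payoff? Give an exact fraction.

7/2

Against (2/5, 1/5, 2/5), each row's expected payoff is r1: 1; r2: 32/5; r3: 1/5.
Taking the (1/4, 1/2, 1/4)-weighted average: (1/4)·(1) + (1/2)·(32/5) + (1/4)·(1/5) = 7/2.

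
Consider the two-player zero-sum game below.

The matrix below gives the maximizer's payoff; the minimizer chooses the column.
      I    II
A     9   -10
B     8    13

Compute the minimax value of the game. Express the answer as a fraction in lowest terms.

Row minima are -10 and 8, so the maximizer's maximin is 8; column maxima are 9 and 13, so the minimizer's minimax is 9. These differ, so the equilibrium is in mixed strategies.
Let the maximizer play A with probability p. The minimizer is indifferent when 9p + 8(1−p) = −10p + 13(1−p), giving p = 5/24.
Let the minimizer play I with probability q. The maximizer is indifferent when 9q − 10(1−q) = 8q + 13(1−q), giving q = 23/24.
The value is 9·(23/24) + (-10)·(1/24) = 197/24.

197/24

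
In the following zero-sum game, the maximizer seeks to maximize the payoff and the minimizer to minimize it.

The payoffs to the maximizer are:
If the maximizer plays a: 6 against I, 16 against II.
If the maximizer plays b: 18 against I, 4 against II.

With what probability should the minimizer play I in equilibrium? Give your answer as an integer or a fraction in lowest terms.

1/2

Row minima are 6 and 4, so the maximizer's maximin is 6; column maxima are 18 and 16, so the minimizer's minimax is 16. These differ, so the equilibrium is in mixed strategies.
Let the minimizer play I with probability q. The maximizer is indifferent when 6q + 16(1−q) = 18q + 4(1−q), giving q = 1/2.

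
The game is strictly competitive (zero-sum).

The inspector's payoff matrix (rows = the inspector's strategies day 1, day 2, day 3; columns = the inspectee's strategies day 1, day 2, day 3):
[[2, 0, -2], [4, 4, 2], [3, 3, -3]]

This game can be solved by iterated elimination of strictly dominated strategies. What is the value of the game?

2

Row day 3 is strictly dominated by row day 2 (4>3, 4>3, 2>-3); eliminate day 3.
Row day 1 is strictly dominated by row day 2 (4>2, 4>0, 2>-2); eliminate day 1.
Column day 1 is strictly dominated by day 3 for the inspectee (2<4); eliminate day 1.
Column day 2 is strictly dominated by day 3 for the inspectee (2<4); eliminate day 2.
Only (day 2, day 3) remains, with payoff 2.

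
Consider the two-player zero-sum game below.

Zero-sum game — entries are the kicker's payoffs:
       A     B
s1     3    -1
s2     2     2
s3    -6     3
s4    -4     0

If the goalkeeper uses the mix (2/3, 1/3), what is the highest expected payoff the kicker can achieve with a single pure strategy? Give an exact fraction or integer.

2

s1: (3)·(2/3) + (-1)·(1/3) = 5/3.
s2: (2)·(2/3) + (2)·(1/3) = 2.
s3: (-6)·(2/3) + (3)·(1/3) = -3.
s4: (-4)·(2/3) + (0)·(1/3) = -8/3.
The best pure response is s2 with expected payoff 2.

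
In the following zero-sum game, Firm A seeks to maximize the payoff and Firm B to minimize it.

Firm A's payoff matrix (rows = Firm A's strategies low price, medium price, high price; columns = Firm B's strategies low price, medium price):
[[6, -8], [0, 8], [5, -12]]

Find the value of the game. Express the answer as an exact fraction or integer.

24/11

Row high price is strictly dominated by row low price, so Firm A never plays it.
The remaining 2×2 game on (low price, medium price) × (low price, medium price) has no saddle point. Let Firm A play low price with probability p; indifference gives 6p = −8p + 8(1−p), so p = 4/11.
Similarly Firm B's optimal q on low price is 8/11, and the value is 6·(8/11) + (-8)·(3/11) = 24/11.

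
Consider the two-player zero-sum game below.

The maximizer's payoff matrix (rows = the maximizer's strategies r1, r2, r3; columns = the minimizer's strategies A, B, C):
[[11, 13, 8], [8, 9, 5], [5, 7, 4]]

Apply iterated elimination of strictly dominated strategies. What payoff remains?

Column A is strictly dominated by C for the minimizer (8<11, 5<8, 4<5); eliminate A.
Column B is strictly dominated by C for the minimizer (8<13, 5<9, 4<7); eliminate B.
Row r3 is strictly dominated by row r1 (8>4); eliminate r3.
Row r2 is strictly dominated by row r1 (8>5); eliminate r2.
Only (r1, C) remains, with payoff 8.

8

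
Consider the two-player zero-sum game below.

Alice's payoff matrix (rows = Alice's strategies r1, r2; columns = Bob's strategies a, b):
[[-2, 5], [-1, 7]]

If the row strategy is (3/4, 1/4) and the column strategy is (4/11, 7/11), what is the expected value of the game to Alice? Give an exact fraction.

63/22

Against (4/11, 7/11), each row's expected payoff is r1: 27/11; r2: 45/11.
Taking the (3/4, 1/4)-weighted average: (3/4)·(27/11) + (1/4)·(45/11) = 63/22.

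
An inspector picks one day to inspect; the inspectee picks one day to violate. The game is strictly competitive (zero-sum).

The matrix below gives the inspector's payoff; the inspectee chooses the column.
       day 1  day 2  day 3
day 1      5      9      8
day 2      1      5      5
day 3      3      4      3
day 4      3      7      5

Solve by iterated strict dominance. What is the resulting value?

Row day 3 is strictly dominated by row day 1 (5>3, 9>4, 8>3); eliminate day 3.
Column day 2 is strictly dominated by day 1 for the inspectee (5<9, 1<5, 3<7); eliminate day 2.
Column day 3 is strictly dominated by day 1 for the inspectee (5<8, 1<5, 3<5); eliminate day 3.
Row day 4 is strictly dominated by row day 1 (5>3); eliminate day 4.
Row day 2 is strictly dominated by row day 1 (5>1); eliminate day 2.
Only (day 1, day 1) remains, with payoff 5.

5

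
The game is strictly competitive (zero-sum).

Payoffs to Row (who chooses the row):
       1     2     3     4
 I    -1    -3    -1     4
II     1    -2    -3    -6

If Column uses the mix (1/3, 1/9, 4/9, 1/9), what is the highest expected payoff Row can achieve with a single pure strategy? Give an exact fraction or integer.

I: (-1)·(1/3) + (-3)·(1/9) + (-1)·(4/9) + (4)·(1/9) = -2/3.
II: (1)·(1/3) + (-2)·(1/9) + (-3)·(4/9) + (-6)·(1/9) = -17/9.
The best pure response is I with expected payoff -2/3.

-2/3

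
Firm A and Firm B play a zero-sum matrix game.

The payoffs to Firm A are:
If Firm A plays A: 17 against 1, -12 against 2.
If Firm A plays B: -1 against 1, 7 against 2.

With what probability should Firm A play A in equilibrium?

8/37

Row minima are -12 and -1, so Firm A's maximin is -1; column maxima are 17 and 7, so Firm B's minimax is 7. These differ, so the equilibrium is in mixed strategies.
Let Firm A play A with probability p. Firm B is indifferent when 17p − (1−p) = −12p + 7(1−p), giving p = 8/37.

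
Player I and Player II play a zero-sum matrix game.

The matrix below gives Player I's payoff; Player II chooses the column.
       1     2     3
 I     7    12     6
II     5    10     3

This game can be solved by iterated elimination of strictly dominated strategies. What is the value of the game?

6

Row II is strictly dominated by row I (7>5, 12>10, 6>3); eliminate II.
Column 1 is strictly dominated by 3 for Player II (6<7); eliminate 1.
Column 2 is strictly dominated by 3 for Player II (6<12); eliminate 2.
Only (I, 3) remains, with payoff 6.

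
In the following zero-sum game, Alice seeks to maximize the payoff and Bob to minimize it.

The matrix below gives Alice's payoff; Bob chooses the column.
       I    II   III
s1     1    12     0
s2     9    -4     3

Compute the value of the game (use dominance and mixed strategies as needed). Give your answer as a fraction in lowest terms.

Column I is strictly dominated by III for Bob (it gives Alice more in every row).
The remaining 2×2 game on (s1, s2) × (II, III) has no saddle point. Let Alice play s1 with probability p; indifference gives 12p − 4(1−p) = 3(1−p), so p = 7/19.
Similarly Bob's optimal q on II is 3/19, and the value is 12·(3/19) + (0)·(16/19) = 36/19.

36/19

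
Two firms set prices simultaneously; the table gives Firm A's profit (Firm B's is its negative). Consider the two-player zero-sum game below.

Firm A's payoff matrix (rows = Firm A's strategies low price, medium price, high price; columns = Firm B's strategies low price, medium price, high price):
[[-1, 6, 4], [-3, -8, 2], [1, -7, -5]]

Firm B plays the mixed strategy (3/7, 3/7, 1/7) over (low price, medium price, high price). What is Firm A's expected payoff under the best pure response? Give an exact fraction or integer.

low price: (-1)·(3/7) + (6)·(3/7) + (4)·(1/7) = 19/7.
medium price: (-3)·(3/7) + (-8)·(3/7) + (2)·(1/7) = -31/7.
high price: (1)·(3/7) + (-7)·(3/7) + (-5)·(1/7) = -23/7.
The best pure response is low price with expected payoff 19/7.

19/7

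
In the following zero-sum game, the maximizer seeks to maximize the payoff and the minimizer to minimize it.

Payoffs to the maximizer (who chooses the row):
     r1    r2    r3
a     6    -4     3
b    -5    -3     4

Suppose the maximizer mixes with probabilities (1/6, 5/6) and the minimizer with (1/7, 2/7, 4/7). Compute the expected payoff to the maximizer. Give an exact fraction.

Against (1/7, 2/7, 4/7), each row's expected payoff is a: 10/7; b: 5/7.
Taking the (1/6, 5/6)-weighted average: (1/6)·(10/7) + (5/6)·(5/7) = 5/6.

5/6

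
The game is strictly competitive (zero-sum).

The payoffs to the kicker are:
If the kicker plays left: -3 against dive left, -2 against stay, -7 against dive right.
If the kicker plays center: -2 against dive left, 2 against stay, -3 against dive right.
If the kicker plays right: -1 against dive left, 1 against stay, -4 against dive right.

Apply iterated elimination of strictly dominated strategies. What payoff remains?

Column dive left is strictly dominated by dive right for the goalkeeper (-7<-3, -3<-2, -4<-1); eliminate dive left.
Row right is strictly dominated by row center (2>1, -3>-4); eliminate right.
Row left is strictly dominated by row center (2>-2, -3>-7); eliminate left.
Column stay is strictly dominated by dive right for the goalkeeper (-3<2); eliminate stay.
Only (center, dive right) remains, with payoff -3.

-3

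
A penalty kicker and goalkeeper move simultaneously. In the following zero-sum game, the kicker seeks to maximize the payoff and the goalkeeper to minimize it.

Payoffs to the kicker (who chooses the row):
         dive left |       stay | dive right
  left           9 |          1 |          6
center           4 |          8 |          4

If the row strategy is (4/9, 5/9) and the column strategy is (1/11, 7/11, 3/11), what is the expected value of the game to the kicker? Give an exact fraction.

Against (1/11, 7/11, 3/11), each row's expected payoff is left: 34/11; center: 72/11.
Taking the (4/9, 5/9)-weighted average: (4/9)·(34/11) + (5/9)·(72/11) = 496/99.

496/99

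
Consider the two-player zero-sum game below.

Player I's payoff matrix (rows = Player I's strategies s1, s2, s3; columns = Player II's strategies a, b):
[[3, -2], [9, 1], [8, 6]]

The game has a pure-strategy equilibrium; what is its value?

6

Row minima: -2, 1, 6 → Player I's maximin is 6.
Column maxima: 9, 6 → Player II's minimax is 6.
They coincide at (s3, b), so the value is 6.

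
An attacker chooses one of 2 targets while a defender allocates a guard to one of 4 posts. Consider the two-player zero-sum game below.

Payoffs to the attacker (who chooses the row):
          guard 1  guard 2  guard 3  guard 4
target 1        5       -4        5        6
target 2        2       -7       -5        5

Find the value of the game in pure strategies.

Row minima: -4, -7 → the attacker's maximin is -4.
Column maxima: 5, -4, 5, 6 → the defender's minimax is -4.
They coincide at (target 1, guard 2), so the value is -4.

-4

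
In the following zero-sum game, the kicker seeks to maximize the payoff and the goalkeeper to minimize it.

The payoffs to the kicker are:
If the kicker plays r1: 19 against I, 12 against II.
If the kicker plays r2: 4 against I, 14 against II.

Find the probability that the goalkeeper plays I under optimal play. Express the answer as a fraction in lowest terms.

2/17

Row minima are 12 and 4, so the kicker's maximin is 12; column maxima are 19 and 14, so the goalkeeper's minimax is 14. These differ, so the equilibrium is in mixed strategies.
Let the goalkeeper play I with probability q. The kicker is indifferent when 19q + 12(1−q) = 4q + 14(1−q), giving q = 2/17.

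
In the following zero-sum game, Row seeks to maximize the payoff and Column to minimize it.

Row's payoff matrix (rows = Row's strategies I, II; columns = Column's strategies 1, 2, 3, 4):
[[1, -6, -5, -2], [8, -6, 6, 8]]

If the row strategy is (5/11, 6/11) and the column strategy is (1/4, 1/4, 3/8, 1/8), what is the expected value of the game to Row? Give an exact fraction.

Against (1/4, 1/4, 3/8, 1/8), each row's expected payoff is I: -27/8; II: 15/4.
Taking the (5/11, 6/11)-weighted average: (5/11)·(-27/8) + (6/11)·(15/4) = 45/88.

45/88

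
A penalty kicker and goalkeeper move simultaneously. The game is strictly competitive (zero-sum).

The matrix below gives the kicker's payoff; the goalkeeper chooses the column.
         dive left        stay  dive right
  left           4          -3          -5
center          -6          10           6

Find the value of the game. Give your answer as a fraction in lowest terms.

-2/7

Column stay is strictly dominated by dive right for the goalkeeper (it gives the kicker more in every row).
The remaining 2×2 game on (left, center) × (dive left, dive right) has no saddle point. Let the kicker play left with probability p; indifference gives 4p − 6(1−p) = −5p + 6(1−p), so p = 4/7.
Similarly the goalkeeper's optimal q on dive left is 11/21, and the value is 4·(11/21) + (-5)·(10/21) = -2/7.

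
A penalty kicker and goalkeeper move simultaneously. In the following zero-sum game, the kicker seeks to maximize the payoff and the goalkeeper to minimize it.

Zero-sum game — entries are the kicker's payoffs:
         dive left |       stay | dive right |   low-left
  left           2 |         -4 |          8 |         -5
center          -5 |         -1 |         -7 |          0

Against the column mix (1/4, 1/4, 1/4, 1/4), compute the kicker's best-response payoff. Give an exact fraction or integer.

left: (2)·(1/4) + (-4)·(1/4) + (8)·(1/4) + (-5)·(1/4) = 1/4.
center: (-5)·(1/4) + (-1)·(1/4) + (-7)·(1/4) + (0)·(1/4) = -13/4.
The best pure response is left with expected payoff 1/4.

1/4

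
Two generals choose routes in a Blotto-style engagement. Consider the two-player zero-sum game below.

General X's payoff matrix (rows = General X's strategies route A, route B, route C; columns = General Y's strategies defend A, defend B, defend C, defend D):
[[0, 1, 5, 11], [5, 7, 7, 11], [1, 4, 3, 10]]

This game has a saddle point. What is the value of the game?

5

Row minima: 0, 5, 1 → General X's maximin is 5.
Column maxima: 5, 7, 7, 11 → General Y's minimax is 5.
They coincide at (route B, defend A), so the value is 5.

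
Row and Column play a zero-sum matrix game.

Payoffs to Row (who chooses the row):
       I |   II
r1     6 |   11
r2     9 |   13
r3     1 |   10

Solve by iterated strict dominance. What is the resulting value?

9

Column II is strictly dominated by I for Column (6<11, 9<13, 1<10); eliminate II.
Row r1 is strictly dominated by row r2 (9>6); eliminate r1.
Row r3 is strictly dominated by row r2 (9>1); eliminate r3.
Only (r2, I) remains, with payoff 9.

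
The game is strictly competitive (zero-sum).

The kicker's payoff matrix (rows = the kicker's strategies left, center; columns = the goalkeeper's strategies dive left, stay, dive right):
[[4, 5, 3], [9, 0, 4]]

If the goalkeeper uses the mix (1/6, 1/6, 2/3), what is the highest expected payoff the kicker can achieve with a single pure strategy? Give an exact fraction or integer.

25/6

left: (4)·(1/6) + (5)·(1/6) + (3)·(2/3) = 7/2.
center: (9)·(1/6) + (0)·(1/6) + (4)·(2/3) = 25/6.
The best pure response is center with expected payoff 25/6.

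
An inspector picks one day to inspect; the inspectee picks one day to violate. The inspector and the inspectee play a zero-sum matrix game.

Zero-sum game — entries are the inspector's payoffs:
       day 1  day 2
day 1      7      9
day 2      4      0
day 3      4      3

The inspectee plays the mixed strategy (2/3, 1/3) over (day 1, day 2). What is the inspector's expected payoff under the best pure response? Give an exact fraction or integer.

23/3

day 1: (7)·(2/3) + (9)·(1/3) = 23/3.
day 2: (4)·(2/3) + (0)·(1/3) = 8/3.
day 3: (4)·(2/3) + (3)·(1/3) = 11/3.
The best pure response is day 1 with expected payoff 23/3.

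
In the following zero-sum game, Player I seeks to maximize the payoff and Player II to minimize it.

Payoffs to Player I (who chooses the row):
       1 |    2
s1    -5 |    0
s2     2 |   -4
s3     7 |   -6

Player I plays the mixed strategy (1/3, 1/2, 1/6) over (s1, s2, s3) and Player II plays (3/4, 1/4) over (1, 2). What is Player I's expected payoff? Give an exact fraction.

-3/8

Against (3/4, 1/4), each row's expected payoff is s1: -15/4; s2: 1/2; s3: 15/4.
Taking the (1/3, 1/2, 1/6)-weighted average: (1/3)·(-15/4) + (1/2)·(1/2) + (1/6)·(15/4) = -3/8.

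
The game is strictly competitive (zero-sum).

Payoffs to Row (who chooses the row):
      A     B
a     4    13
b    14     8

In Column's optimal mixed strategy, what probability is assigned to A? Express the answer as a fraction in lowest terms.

Row minima are 4 and 8, so Row's maximin is 8; column maxima are 14 and 13, so Column's minimax is 13. These differ, so the equilibrium is in mixed strategies.
Let Column play A with probability q. Row is indifferent when 4q + 13(1−q) = 14q + 8(1−q), giving q = 1/3.

1/3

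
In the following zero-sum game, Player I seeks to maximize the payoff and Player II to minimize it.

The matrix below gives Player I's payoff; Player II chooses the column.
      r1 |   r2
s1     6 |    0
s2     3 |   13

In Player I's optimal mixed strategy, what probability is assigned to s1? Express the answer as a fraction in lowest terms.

Row minima are 0 and 3, so Player I's maximin is 3; column maxima are 6 and 13, so Player II's minimax is 6. These differ, so the equilibrium is in mixed strategies.
Let Player I play s1 with probability p. Player II is indifferent when 6p + 3(1−p) = 13(1−p), giving p = 5/8.

5/8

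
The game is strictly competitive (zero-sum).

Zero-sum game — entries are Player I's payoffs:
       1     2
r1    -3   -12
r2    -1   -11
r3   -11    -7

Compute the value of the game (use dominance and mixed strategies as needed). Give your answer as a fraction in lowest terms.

Row r1 is strictly dominated by row r2, so Player I never plays it.
The remaining 2×2 game on (r2, r3) × (1, 2) has no saddle point. Let Player I play r2 with probability p; indifference gives −p − 11(1−p) = −11p − 7(1−p), so p = 2/7.
Similarly Player II's optimal q on 1 is 2/7, and the value is -1·(2/7) + (-11)·(5/7) = -57/7.

-57/7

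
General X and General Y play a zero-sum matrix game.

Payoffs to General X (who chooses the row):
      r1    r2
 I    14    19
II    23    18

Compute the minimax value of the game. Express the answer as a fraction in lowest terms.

37/2

Row minima are 14 and 18, so General X's maximin is 18; column maxima are 23 and 19, so General Y's minimax is 19. These differ, so the equilibrium is in mixed strategies.
Let General X play I with probability p. General Y is indifferent when 14p + 23(1−p) = 19p + 18(1−p), giving p = 1/2.
Let General Y play r1 with probability q. General X is indifferent when 14q + 19(1−q) = 23q + 18(1−q), giving q = 1/10.
The value is 14·(1/10) + (19)·(9/10) = 37/2.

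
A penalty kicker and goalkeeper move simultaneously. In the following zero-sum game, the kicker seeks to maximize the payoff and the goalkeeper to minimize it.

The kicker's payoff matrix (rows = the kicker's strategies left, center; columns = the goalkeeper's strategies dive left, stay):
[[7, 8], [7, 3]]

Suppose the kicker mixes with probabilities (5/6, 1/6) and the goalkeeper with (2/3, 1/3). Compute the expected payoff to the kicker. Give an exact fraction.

Against (2/3, 1/3), each row's expected payoff is left: 22/3; center: 17/3.
Taking the (5/6, 1/6)-weighted average: (5/6)·(22/3) + (1/6)·(17/3) = 127/18.

127/18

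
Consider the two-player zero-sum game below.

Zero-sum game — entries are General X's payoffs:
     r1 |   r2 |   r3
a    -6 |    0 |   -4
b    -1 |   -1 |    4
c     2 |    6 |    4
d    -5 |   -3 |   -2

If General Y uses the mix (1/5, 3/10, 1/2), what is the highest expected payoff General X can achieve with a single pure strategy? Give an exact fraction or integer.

a: (-6)·(1/5) + (0)·(3/10) + (-4)·(1/2) = -16/5.
b: (-1)·(1/5) + (-1)·(3/10) + (4)·(1/2) = 3/2.
c: (2)·(1/5) + (6)·(3/10) + (4)·(1/2) = 21/5.
d: (-5)·(1/5) + (-3)·(3/10) + (-2)·(1/2) = -29/10.
The best pure response is c with expected payoff 21/5.

21/5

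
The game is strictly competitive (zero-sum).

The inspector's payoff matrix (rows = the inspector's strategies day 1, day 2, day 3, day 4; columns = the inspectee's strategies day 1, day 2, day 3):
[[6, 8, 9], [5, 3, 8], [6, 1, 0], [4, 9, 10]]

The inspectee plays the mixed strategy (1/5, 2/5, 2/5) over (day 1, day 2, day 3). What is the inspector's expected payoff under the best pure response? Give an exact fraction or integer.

day 1: (6)·(1/5) + (8)·(2/5) + (9)·(2/5) = 8.
day 2: (5)·(1/5) + (3)·(2/5) + (8)·(2/5) = 27/5.
day 3: (6)·(1/5) + (1)·(2/5) + (0)·(2/5) = 8/5.
day 4: (4)·(1/5) + (9)·(2/5) + (10)·(2/5) = 42/5.
The best pure response is day 4 with expected payoff 42/5.

42/5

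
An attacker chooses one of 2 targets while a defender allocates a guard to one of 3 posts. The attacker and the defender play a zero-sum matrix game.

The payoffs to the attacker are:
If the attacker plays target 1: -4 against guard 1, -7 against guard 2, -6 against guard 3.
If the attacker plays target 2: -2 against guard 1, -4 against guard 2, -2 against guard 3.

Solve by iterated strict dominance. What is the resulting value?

Column guard 3 is strictly dominated by guard 2 for the defender (-7<-6, -4<-2); eliminate guard 3.
Row target 1 is strictly dominated by row target 2 (-2>-4, -4>-7); eliminate target 1.
Column guard 1 is strictly dominated by guard 2 for the defender (-4<-2); eliminate guard 1.
Only (target 2, guard 2) remains, with payoff -4.

-4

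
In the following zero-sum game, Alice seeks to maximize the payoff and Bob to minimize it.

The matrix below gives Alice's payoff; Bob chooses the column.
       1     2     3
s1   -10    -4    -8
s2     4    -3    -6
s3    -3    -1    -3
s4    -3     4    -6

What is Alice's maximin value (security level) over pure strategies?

The worst-case payoff for each row is s1: -10, s2: -6, s3: -3, s4: -6.
The best of these is -3.

-3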